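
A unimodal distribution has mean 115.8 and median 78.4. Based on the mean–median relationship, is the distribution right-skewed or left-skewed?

mean − median = 115.8 − 78.4 = 37.4
mean > median ⇒ the longer tail is on the right ⇒ right-skewed (positively skewed).

right-skewed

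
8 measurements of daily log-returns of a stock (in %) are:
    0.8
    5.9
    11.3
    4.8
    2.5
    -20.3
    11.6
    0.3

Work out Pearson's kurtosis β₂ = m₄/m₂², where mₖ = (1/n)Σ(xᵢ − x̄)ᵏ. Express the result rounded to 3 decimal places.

x̄ = 2.1125
Σ(xᵢ − x̄)² = 703.4688 ⇒ m₂ = 87.93359
Σ(xᵢ − x̄)⁴ = 267824.6248 ⇒ m₄ = 33478.07809
m₂² = 7732.31691
β₂ = m₄/m₂² = 33478.07809 / 7732.31691 ≈ 4.330

4.330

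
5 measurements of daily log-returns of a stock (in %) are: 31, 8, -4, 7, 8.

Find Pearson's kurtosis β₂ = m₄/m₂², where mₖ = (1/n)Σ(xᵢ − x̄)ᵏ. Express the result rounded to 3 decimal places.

2.724

x̄ = 10.0000
Σ(xᵢ − x̄)² = 654.0000 ⇒ m₂ = 130.80000
Σ(xᵢ − x̄)⁴ = 233010.0000 ⇒ m₄ = 46602.00000
m₂² = 17108.64000
β₂ = m₄/m₂² = 46602.00000 / 17108.64000 ≈ 2.724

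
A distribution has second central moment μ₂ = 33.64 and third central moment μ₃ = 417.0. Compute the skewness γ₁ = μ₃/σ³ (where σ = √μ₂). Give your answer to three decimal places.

2.137

σ = √μ₂ = √33.64 = 5.80000
σ³ = μ₂^(3/2) = 195.11200
γ₁ = μ₃/σ³ = 417.0 / 195.11200 ≈ 2.137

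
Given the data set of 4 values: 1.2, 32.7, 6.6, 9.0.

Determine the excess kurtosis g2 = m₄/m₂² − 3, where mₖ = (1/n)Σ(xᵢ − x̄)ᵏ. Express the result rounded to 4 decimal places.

x̄ = 12.3750
Σ(xᵢ − x̄)² = 582.7275 ⇒ m₂ = 145.68188
Σ(xᵢ − x̄)⁴ = 187493.4384 ⇒ m₄ = 46873.35961
m₂² = 21223.20870
g2 = m₄/m₂² − 3 = 2.20859 − 3 ≈ -0.7914

-0.7914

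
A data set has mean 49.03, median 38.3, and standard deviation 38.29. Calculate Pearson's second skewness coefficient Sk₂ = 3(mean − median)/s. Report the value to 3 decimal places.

Sk₂ = 3(49.03 − 38.3) / 38.29 = 3 × 10.7300 / 38.29
    = 32.1900 / 38.29 ≈ 0.841

0.841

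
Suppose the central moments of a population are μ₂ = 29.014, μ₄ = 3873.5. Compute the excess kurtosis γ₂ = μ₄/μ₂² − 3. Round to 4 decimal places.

μ₂² = 29.014² = 841.81220
μ₄/μ₂² = 3873.5 / 841.81220 = 4.60138
γ₂ = 4.60138 − 3 ≈ 1.6014

1.6014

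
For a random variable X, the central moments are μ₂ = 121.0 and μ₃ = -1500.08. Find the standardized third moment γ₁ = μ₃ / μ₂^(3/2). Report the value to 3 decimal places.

σ = √μ₂ = √121.0 = 11.00000
σ³ = μ₂^(3/2) = 1331.00000
γ₁ = μ₃/σ³ = -1500.08 / 1331.00000 ≈ -1.127

-1.127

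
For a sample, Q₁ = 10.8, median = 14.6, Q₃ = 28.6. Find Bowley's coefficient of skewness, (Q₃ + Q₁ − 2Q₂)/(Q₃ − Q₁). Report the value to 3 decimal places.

numerator: Q₃ + Q₁ − 2Q₂ = 28.6 + 10.8 − 2×14.6 = 10.2000
denominator: Q₃ − Q₁ = 28.6 − 10.8 = 17.8000
Bowley skewness = 10.2000 / 17.8000 ≈ 0.573

0.573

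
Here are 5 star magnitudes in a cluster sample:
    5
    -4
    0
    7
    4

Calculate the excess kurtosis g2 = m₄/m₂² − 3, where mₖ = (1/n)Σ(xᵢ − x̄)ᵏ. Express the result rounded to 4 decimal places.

-1.1452

x̄ = 2.4000
Σ(xᵢ − x̄)² = 77.2000 ⇒ m₂ = 15.44000
Σ(xᵢ − x̄)⁴ = 2210.8960 ⇒ m₄ = 442.17920
m₂² = 238.39360
g2 = m₄/m₂² − 3 = 1.85483 − 3 ≈ -1.1452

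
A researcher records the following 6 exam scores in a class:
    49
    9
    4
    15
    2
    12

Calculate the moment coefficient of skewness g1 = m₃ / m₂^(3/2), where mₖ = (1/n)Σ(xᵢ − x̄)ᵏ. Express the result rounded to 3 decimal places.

x̄ = (49 + 9 + 4 + 15 + 2 + 12) / 6 = 15.1667
deviations (xᵢ − x̄): 33.8333, -6.1667, -11.1667, -0.1667, -13.1667, -3.1667
Σ(xᵢ − x̄)² = 1490.8333 ⇒ m₂ = 1490.8333/6 = 248.47222
Σ(xᵢ − x̄)³ = 34787.5556 ⇒ m₃ = 34787.5556/6 = 5797.92593
m₂^(3/2) = 248.47222^(1.5) = 3916.66806
g1 = m₃ / m₂^(3/2) = 5797.92593 / 3916.66806 ≈ 1.480

1.480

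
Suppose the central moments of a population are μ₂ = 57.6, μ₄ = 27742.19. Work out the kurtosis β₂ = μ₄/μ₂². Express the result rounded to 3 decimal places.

8.362

μ₂² = 57.6² = 3317.76000
μ₄/μ₂² = 27742.19 / 3317.76000 = 8.36172
β₂ ≈ 8.362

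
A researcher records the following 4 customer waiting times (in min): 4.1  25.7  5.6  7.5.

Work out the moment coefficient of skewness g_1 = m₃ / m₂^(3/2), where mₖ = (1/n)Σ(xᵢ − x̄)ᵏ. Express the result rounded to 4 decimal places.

x̄ = (4.1 + 25.7 + 5.6 + 7.5) / 4 = 10.7250
deviations (xᵢ − x̄): -6.6250, 14.9750, -5.1250, -3.2250
Σ(xᵢ − x̄)² = 304.8075 ⇒ m₂ = 304.8075/4 = 76.20188
Σ(xᵢ − x̄)³ = 2899.2244 ⇒ m₃ = 2899.2244/4 = 724.80609
m₂^(3/2) = 76.20188^(1.5) = 665.19425
g_1 = m₃ / m₂^(3/2) = 724.80609 / 665.19425 ≈ 1.0896

1.0896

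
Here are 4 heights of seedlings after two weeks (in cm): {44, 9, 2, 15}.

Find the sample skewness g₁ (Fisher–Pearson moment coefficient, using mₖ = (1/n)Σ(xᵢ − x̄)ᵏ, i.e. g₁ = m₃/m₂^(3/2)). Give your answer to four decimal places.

0.8740

x̄ = (44 + 9 + 2 + 15) / 4 = 17.5000
deviations (xᵢ − x̄): 26.5000, -8.5000, -15.5000, -2.5000
Σ(xᵢ − x̄)² = 1021.0000 ⇒ m₂ = 1021.0000/4 = 255.25000
Σ(xᵢ − x̄)³ = 14256.0000 ⇒ m₃ = 14256.0000/4 = 3564.00000
m₂^(3/2) = 255.25000^(1.5) = 4078.01319
g₁ = m₃ / m₂^(3/2) = 3564.00000 / 4078.01319 ≈ 0.8740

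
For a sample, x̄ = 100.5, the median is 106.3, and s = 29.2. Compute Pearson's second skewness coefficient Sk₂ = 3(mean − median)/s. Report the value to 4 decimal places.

Sk₂ = 3(100.5 − 106.3) / 29.2 = 3 × -5.8000 / 29.2
    = -17.4000 / 29.2 ≈ -0.5959

-0.5959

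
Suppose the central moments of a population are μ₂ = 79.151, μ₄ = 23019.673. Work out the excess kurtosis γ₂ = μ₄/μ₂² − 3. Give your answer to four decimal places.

μ₂² = 79.151² = 6264.88080
μ₄/μ₂² = 23019.673 / 6264.88080 = 3.67440
γ₂ = 3.67440 − 3 ≈ 0.6744

0.6744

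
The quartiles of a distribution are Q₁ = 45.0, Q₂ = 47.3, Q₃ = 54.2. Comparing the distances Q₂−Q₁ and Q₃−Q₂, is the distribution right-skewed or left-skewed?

right-skewed

Q₂ − Q₁ = 2.3;  Q₃ − Q₂ = 6.9
Q₃ − Q₂ > Q₂ − Q₁ ⇒ the upper half is more spread out ⇒ right-skewed.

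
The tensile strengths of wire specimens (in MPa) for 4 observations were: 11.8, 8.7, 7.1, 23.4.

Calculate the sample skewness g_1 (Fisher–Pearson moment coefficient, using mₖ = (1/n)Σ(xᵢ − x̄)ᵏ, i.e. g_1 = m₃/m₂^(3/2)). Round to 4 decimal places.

0.9259

x̄ = (11.8 + 8.7 + 7.1 + 23.4) / 4 = 12.7500
deviations (xᵢ − x̄): -0.9500, -4.0500, -5.6500, 10.6500
Σ(xᵢ − x̄)² = 162.6500 ⇒ m₂ = 162.6500/4 = 40.66250
Σ(xᵢ − x̄)³ = 960.3000 ⇒ m₃ = 960.3000/4 = 240.07500
m₂^(3/2) = 40.66250^(1.5) = 259.29319
g_1 = m₃ / m₂^(3/2) = 240.07500 / 259.29319 ≈ 0.9259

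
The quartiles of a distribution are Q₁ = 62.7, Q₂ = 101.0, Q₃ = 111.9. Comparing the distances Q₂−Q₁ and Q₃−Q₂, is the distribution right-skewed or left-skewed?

Q₂ − Q₁ = 38.3;  Q₃ − Q₂ = 10.9
Q₂ − Q₁ > Q₃ − Q₂ ⇒ the lower half is more spread out ⇒ left-skewed.

left-skewed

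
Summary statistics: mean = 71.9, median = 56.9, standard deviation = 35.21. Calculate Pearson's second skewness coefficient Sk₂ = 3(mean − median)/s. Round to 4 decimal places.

Sk₂ = 3(71.9 − 56.9) / 35.21 = 3 × 15.0000 / 35.21
    = 45.0000 / 35.21 ≈ 1.2780

1.2780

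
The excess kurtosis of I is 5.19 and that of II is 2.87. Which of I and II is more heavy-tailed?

I

Higher excess kurtosis ⇒ heavier tails relative to the normal distribution.
5.19 vs 2.87: the larger is 5.19, so I has heavier tails.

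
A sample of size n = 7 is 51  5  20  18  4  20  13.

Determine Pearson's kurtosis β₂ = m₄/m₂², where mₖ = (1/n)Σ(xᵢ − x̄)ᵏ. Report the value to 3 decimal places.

x̄ = 18.7143
Σ(xᵢ − x̄)² = 1483.4286 ⇒ m₂ = 211.91837
Σ(xᵢ − x̄)⁴ = 1169853.0029 ⇒ m₄ = 167121.85756
m₂² = 44909.39442
β₂ = m₄/m₂² = 167121.85756 / 44909.39442 ≈ 3.721

3.721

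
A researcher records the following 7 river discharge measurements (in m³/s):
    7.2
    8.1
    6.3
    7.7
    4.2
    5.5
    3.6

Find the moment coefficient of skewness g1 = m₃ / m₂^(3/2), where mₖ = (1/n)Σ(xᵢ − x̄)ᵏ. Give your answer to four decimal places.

-0.2935

x̄ = (7.2 + 8.1 + 6.3 + 7.7 + 4.2 + 5.5 + 3.6) / 7 = 6.0857
deviations (xᵢ − x̄): 1.1143, 2.0143, 0.2143, 1.6143, -1.8857, -0.5857, -2.4857
Σ(xᵢ − x̄)² = 18.0286 ⇒ m₂ = 18.0286/7 = 2.57551
Σ(xᵢ − x̄)³ = -8.4923 ⇒ m₃ = -8.4923/7 = -1.21319
m₂^(3/2) = 2.57551^(1.5) = 4.13328
g1 = m₃ / m₂^(3/2) = -1.21319 / 4.13328 ≈ -0.2935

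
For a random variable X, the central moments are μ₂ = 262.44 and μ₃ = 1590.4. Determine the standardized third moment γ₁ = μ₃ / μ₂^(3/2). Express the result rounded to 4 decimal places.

0.3741

σ = √μ₂ = √262.44 = 16.20000
σ³ = μ₂^(3/2) = 4251.52800
γ₁ = μ₃/σ³ = 1590.4 / 4251.52800 ≈ 0.3741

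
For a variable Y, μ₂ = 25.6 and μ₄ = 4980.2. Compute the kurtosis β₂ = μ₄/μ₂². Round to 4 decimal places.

7.5992

μ₂² = 25.6² = 655.36000
μ₄/μ₂² = 4980.2 / 655.36000 = 7.59918
β₂ ≈ 7.5992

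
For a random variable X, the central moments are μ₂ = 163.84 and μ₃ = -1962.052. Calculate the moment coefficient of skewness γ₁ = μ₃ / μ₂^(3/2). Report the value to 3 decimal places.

σ = √μ₂ = √163.84 = 12.80000
σ³ = μ₂^(3/2) = 2097.15200
γ₁ = μ₃/σ³ = -1962.052 / 2097.15200 ≈ -0.936

-0.936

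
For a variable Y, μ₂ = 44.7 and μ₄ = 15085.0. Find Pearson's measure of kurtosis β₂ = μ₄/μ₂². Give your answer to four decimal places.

μ₂² = 44.7² = 1998.09000
μ₄/μ₂² = 15085.0 / 1998.09000 = 7.54971
β₂ ≈ 7.5497

7.5497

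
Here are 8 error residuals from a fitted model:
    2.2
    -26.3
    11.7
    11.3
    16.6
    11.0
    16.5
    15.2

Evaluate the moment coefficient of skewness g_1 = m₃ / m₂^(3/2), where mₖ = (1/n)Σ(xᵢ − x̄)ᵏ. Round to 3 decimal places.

-1.852

x̄ = (2.2 - 26.3 + 11.7 + 11.3 + 16.6 + 11.0 + 16.5 + 15.2) / 8 = 7.2750
deviations (xᵢ − x̄): -5.0750, -33.5750, 4.4250, 4.0250, 9.3250, 3.7250, 9.2250, 7.9250
Σ(xᵢ − x̄)² = 1437.5550 ⇒ m₂ = 1437.5550/8 = 179.69438
Σ(xᵢ − x̄)³ = -35681.9693 ⇒ m₃ = -35681.9693/8 = -4460.24616
m₂^(3/2) = 179.69438^(1.5) = 2408.80544
g_1 = m₃ / m₂^(3/2) = -4460.24616 / 2408.80544 ≈ -1.852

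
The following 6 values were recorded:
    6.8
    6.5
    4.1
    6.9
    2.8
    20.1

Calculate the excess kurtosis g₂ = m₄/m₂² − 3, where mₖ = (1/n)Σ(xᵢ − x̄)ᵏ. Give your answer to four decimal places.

x̄ = 7.8667
Σ(xᵢ − x̄)² = 193.4533 ⇒ m₂ = 32.24222
Σ(xᵢ − x̄)⁴ = 23262.4080 ⇒ m₄ = 3877.06801
m₂² = 1039.56089
g₂ = m₄/m₂² − 3 = 3.72952 − 3 ≈ 0.7295

0.7295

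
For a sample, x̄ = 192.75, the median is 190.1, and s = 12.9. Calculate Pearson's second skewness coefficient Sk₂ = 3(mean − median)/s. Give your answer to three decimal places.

0.616

Sk₂ = 3(192.75 − 190.1) / 12.9 = 3 × 2.6500 / 12.9
    = 7.9500 / 12.9 ≈ 0.616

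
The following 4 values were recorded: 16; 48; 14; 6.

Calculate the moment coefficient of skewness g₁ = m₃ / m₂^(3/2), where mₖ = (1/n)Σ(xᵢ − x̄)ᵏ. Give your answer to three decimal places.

0.961

x̄ = (16 + 48 + 14 + 6) / 4 = 21.0000
deviations (xᵢ − x̄): -5.0000, 27.0000, -7.0000, -15.0000
Σ(xᵢ − x̄)² = 1028.0000 ⇒ m₂ = 1028.0000/4 = 257.00000
Σ(xᵢ − x̄)³ = 15840.0000 ⇒ m₃ = 15840.0000/4 = 3960.00000
m₂^(3/2) = 257.00000^(1.5) = 4120.02342
g₁ = m₃ / m₂^(3/2) = 3960.00000 / 4120.02342 ≈ 0.961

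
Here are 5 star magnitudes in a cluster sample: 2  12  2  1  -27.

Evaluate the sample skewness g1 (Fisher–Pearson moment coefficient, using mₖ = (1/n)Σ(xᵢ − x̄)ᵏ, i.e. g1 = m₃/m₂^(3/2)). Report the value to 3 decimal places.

-1.124

x̄ = (2 + 12 + 2 + 1 - 27) / 5 = -2.0000
deviations (xᵢ − x̄): 4.0000, 14.0000, 4.0000, 3.0000, -25.0000
Σ(xᵢ − x̄)² = 862.0000 ⇒ m₂ = 862.0000/5 = 172.40000
Σ(xᵢ − x̄)³ = -12726.0000 ⇒ m₃ = -12726.0000/5 = -2545.20000
m₂^(3/2) = 172.40000^(1.5) = 2263.63235
g1 = m₃ / m₂^(3/2) = -2545.20000 / 2263.63235 ≈ -1.124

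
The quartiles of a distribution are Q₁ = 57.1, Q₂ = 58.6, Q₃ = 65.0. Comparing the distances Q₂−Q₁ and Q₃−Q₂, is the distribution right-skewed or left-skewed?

Q₂ − Q₁ = 1.5;  Q₃ − Q₂ = 6.4
Q₃ − Q₂ > Q₂ − Q₁ ⇒ the upper half is more spread out ⇒ right-skewed.

right-skewed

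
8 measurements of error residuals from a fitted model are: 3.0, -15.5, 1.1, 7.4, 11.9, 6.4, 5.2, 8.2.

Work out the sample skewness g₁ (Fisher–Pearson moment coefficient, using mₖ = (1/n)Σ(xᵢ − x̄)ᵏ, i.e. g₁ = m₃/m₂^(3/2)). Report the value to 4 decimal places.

x̄ = (3.0 - 15.5 + 1.1 + 7.4 + 11.9 + 6.4 + 5.2 + 8.2) / 8 = 3.4625
deviations (xᵢ − x̄): -0.4625, -18.9625, -2.3625, 3.9375, 8.4375, 2.9375, 1.7375, 4.7375
Σ(xᵢ − x̄)² = 486.1587 ⇒ m₂ = 486.1587/8 = 60.76984
Σ(xᵢ − x̄)³ = -6033.1077 ⇒ m₃ = -6033.1077/8 = -754.13846
m₂^(3/2) = 60.76984^(1.5) = 473.73141
g₁ = m₃ / m₂^(3/2) = -754.13846 / 473.73141 ≈ -1.5919

-1.5919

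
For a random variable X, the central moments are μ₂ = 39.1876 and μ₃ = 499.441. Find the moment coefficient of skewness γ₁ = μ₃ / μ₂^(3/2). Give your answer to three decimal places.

σ = √μ₂ = √39.1876 = 6.26000
σ³ = μ₂^(3/2) = 245.31438
γ₁ = μ₃/σ³ = 499.441 / 245.31438 ≈ 2.036

2.036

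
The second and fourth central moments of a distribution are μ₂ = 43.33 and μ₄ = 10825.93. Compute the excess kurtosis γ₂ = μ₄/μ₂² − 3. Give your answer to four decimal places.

μ₂² = 43.33² = 1877.48890
μ₄/μ₂² = 10825.93 / 1877.48890 = 5.76618
γ₂ = 5.76618 − 3 ≈ 2.7662

2.7662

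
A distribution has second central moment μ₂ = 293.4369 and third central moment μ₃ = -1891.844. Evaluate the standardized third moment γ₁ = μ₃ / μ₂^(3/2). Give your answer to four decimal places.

σ = √μ₂ = √293.4369 = 17.13000
σ³ = μ₂^(3/2) = 5026.57410
γ₁ = μ₃/σ³ = -1891.844 / 5026.57410 ≈ -0.3764

-0.3764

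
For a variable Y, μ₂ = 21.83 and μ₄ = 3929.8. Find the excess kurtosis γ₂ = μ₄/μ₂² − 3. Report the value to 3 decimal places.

5.246

μ₂² = 21.83² = 476.54890
μ₄/μ₂² = 3929.8 / 476.54890 = 8.24637
γ₂ = 8.24637 − 3 ≈ 5.246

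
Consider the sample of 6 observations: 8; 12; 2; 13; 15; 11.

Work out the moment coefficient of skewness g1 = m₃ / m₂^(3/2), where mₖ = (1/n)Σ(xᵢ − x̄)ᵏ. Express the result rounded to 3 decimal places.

-0.915

x̄ = (8 + 12 + 2 + 13 + 15 + 11) / 6 = 10.1667
deviations (xᵢ − x̄): -2.1667, 1.8333, -8.1667, 2.8333, 4.8333, 0.8333
Σ(xᵢ − x̄)² = 106.8333 ⇒ m₂ = 106.8333/6 = 17.80556
Σ(xᵢ − x̄)³ = -412.4444 ⇒ m₃ = -412.4444/6 = -68.74074
m₂^(3/2) = 17.80556^(1.5) = 75.13344
g1 = m₃ / m₂^(3/2) = -68.74074 / 75.13344 ≈ -0.915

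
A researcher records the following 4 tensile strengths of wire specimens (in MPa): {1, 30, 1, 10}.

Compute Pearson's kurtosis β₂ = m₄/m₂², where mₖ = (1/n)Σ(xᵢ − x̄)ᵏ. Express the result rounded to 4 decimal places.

2.0447

x̄ = 10.5000
Σ(xᵢ − x̄)² = 561.0000 ⇒ m₂ = 140.25000
Σ(xᵢ − x̄)⁴ = 160880.2500 ⇒ m₄ = 40220.06250
m₂² = 19670.06250
β₂ = m₄/m₂² = 40220.06250 / 19670.06250 ≈ 2.0447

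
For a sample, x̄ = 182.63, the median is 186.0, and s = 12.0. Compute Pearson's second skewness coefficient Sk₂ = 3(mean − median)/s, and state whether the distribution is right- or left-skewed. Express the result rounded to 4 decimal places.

-0.8425, left-skewed

Sk₂ = 3(182.63 − 186.0) / 12.0 = 3 × -3.3700 / 12.0
    = -10.1100 / 12.0 ≈ -0.8425
Sk₂ < 0 ⇒ mean < median ⇒ left-skewed (negative skew).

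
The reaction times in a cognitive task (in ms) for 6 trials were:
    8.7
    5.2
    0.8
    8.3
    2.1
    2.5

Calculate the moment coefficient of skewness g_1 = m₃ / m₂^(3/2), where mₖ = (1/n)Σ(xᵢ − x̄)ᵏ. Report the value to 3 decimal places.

0.234

x̄ = (8.7 + 5.2 + 0.8 + 8.3 + 2.1 + 2.5) / 6 = 4.6000
deviations (xᵢ − x̄): 4.1000, 0.6000, -3.8000, 3.7000, -2.5000, -2.1000
Σ(xᵢ − x̄)² = 55.9600 ⇒ m₂ = 55.9600/6 = 9.32667
Σ(xᵢ − x̄)³ = 40.0320 ⇒ m₃ = 40.0320/6 = 6.67200
m₂^(3/2) = 9.32667^(1.5) = 28.48326
g_1 = m₃ / m₂^(3/2) = 6.67200 / 28.48326 ≈ 0.234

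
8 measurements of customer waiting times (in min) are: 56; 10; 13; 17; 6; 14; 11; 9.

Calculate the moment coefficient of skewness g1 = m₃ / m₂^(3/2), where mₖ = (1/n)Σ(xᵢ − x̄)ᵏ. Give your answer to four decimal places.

x̄ = (56 + 10 + 13 + 17 + 6 + 14 + 11 + 9) / 8 = 17.0000
deviations (xᵢ − x̄): 39.0000, -7.0000, -4.0000, 0.0000, -11.0000, -3.0000, -6.0000, -8.0000
Σ(xᵢ − x̄)² = 1816.0000 ⇒ m₂ = 1816.0000/8 = 227.00000
Σ(xᵢ − x̄)³ = 56826.0000 ⇒ m₃ = 56826.0000/8 = 7103.25000
m₂^(3/2) = 227.00000^(1.5) = 3420.09985
g1 = m₃ / m₂^(3/2) = 7103.25000 / 3420.09985 ≈ 2.0769

2.0769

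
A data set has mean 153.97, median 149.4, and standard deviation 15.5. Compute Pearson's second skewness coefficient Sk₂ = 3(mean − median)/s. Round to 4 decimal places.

0.8845

Sk₂ = 3(153.97 − 149.4) / 15.5 = 3 × 4.5700 / 15.5
    = 13.7100 / 15.5 ≈ 0.8845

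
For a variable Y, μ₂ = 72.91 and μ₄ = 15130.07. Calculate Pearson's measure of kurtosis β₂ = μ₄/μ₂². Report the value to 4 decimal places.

2.8462

μ₂² = 72.91² = 5315.86810
μ₄/μ₂² = 15130.07 / 5315.86810 = 2.84621
β₂ ≈ 2.8462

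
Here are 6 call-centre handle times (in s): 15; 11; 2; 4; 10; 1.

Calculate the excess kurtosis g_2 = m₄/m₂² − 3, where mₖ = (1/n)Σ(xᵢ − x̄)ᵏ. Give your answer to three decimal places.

x̄ = 7.1667
Σ(xᵢ − x̄)² = 158.8333 ⇒ m₂ = 26.47222
Σ(xᵢ − x̄)⁴ = 6304.8194 ⇒ m₄ = 1050.80324
m₂² = 700.77855
g_2 = m₄/m₂² − 3 = 1.49948 − 3 ≈ -1.501

-1.501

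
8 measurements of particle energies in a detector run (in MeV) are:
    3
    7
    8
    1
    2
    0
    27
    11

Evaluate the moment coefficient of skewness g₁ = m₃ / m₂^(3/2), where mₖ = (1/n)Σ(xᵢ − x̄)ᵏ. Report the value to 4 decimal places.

1.5039

x̄ = (3 + 7 + 8 + 1 + 2 + 0 + 27 + 11) / 8 = 7.3750
deviations (xᵢ − x̄): -4.3750, -0.3750, 0.6250, -6.3750, -5.3750, -7.3750, 19.6250, 3.6250
Σ(xᵢ − x̄)² = 541.8750 ⇒ m₂ = 541.8750/8 = 67.73438
Σ(xᵢ − x̄)³ = 6706.9688 ⇒ m₃ = 6706.9688/8 = 838.37109
m₂^(3/2) = 67.73438^(1.5) = 557.45998
g₁ = m₃ / m₂^(3/2) = 838.37109 / 557.45998 ≈ 1.5039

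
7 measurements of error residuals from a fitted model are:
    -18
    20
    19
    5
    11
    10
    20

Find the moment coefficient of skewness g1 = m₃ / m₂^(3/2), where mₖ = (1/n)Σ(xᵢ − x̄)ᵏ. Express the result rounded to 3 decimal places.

-1.320

x̄ = (-18 + 20 + 19 + 5 + 11 + 10 + 20) / 7 = 9.5714
deviations (xᵢ − x̄): -27.5714, 10.4286, 9.4286, -4.5714, 1.4286, 0.4286, 10.4286
Σ(xᵢ − x̄)² = 1089.7143 ⇒ m₂ = 1089.7143/7 = 155.67347
Σ(xᵢ − x̄)³ = -17945.3878 ⇒ m₃ = -17945.3878/7 = -2563.62682
m₂^(3/2) = 155.67347^(1.5) = 1942.32503
g1 = m₃ / m₂^(3/2) = -2563.62682 / 1942.32503 ≈ -1.320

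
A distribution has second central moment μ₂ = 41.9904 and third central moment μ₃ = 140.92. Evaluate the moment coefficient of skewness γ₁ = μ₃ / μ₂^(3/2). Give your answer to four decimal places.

σ = √μ₂ = √41.9904 = 6.48000
σ³ = μ₂^(3/2) = 272.09779
γ₁ = μ₃/σ³ = 140.92 / 272.09779 ≈ 0.5179

0.5179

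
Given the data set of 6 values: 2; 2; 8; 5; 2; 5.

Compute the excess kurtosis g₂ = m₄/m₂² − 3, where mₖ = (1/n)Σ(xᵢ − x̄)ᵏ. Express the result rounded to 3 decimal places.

x̄ = 4.0000
Σ(xᵢ − x̄)² = 30.0000 ⇒ m₂ = 5.00000
Σ(xᵢ − x̄)⁴ = 306.0000 ⇒ m₄ = 51.00000
m₂² = 25.00000
g₂ = m₄/m₂² − 3 = 2.04000 − 3 ≈ -0.960

-0.960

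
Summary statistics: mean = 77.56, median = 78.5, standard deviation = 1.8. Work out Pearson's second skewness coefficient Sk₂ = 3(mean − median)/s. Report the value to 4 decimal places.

-1.5667

Sk₂ = 3(77.56 − 78.5) / 1.8 = 3 × -0.9400 / 1.8
    = -2.8200 / 1.8 ≈ -1.5667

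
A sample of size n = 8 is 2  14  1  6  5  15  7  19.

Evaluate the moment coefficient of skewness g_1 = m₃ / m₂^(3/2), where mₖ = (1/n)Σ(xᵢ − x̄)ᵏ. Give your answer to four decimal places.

0.3921

x̄ = (2 + 14 + 1 + 6 + 5 + 15 + 7 + 19) / 8 = 8.6250
deviations (xᵢ − x̄): -6.6250, 5.3750, -7.6250, -2.6250, -3.6250, 6.3750, -1.6250, 10.3750
Σ(xᵢ − x̄)² = 301.8750 ⇒ m₂ = 301.8750/8 = 37.73438
Σ(xᵢ − x̄)³ = 727.0313 ⇒ m₃ = 727.0313/8 = 90.87891
m₂^(3/2) = 37.73438^(1.5) = 231.79590
g_1 = m₃ / m₂^(3/2) = 90.87891 / 231.79590 ≈ 0.3921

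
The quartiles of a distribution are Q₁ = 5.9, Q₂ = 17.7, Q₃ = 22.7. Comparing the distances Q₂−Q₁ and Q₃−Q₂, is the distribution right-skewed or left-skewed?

left-skewed

Q₂ − Q₁ = 11.8;  Q₃ − Q₂ = 5.0
Q₂ − Q₁ > Q₃ − Q₂ ⇒ the lower half is more spread out ⇒ left-skewed.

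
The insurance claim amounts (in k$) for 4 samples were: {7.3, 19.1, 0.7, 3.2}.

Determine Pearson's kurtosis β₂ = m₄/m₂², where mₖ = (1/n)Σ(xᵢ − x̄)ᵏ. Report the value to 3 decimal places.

2.038

x̄ = 7.5750
Σ(xᵢ − x̄)² = 199.3075 ⇒ m₂ = 49.82688
Σ(xᵢ − x̄)⁴ = 20243.0552 ⇒ m₄ = 5060.76380
m₂² = 2482.71747
β₂ = m₄/m₂² = 5060.76380 / 2482.71747 ≈ 2.038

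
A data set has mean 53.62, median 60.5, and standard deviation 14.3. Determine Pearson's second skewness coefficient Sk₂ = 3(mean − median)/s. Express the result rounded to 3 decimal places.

Sk₂ = 3(53.62 − 60.5) / 14.3 = 3 × -6.8800 / 14.3
    = -20.6400 / 14.3 ≈ -1.443

-1.443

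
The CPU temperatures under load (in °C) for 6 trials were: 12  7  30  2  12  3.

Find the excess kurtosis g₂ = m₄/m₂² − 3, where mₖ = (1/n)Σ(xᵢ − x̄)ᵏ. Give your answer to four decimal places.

0.0863

x̄ = 11.0000
Σ(xᵢ − x̄)² = 524.0000 ⇒ m₂ = 87.33333
Σ(xᵢ − x̄)⁴ = 141236.0000 ⇒ m₄ = 23539.33333
m₂² = 7627.11111
g₂ = m₄/m₂² − 3 = 3.08627 − 3 ≈ 0.0863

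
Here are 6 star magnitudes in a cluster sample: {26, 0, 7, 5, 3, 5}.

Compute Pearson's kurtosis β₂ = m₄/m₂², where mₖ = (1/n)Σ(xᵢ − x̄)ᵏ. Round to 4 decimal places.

x̄ = 7.6667
Σ(xᵢ − x̄)² = 431.3333 ⇒ m₂ = 71.88889
Σ(xᵢ − x̄)⁴ = 117001.1111 ⇒ m₄ = 19500.18519
m₂² = 5168.01235
β₂ = m₄/m₂² = 19500.18519 / 5168.01235 ≈ 3.7732

3.7732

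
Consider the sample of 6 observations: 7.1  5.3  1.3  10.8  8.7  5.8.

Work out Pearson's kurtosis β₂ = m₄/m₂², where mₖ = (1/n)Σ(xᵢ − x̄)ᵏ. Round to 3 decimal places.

x̄ = 6.5000
Σ(xᵢ − x̄)² = 52.6600 ⇒ m₂ = 8.77667
Σ(xᵢ − x̄)⁴ = 1098.9106 ⇒ m₄ = 183.15177
m₂² = 77.02988
β₂ = m₄/m₂² = 183.15177 / 77.02988 ≈ 2.378

2.378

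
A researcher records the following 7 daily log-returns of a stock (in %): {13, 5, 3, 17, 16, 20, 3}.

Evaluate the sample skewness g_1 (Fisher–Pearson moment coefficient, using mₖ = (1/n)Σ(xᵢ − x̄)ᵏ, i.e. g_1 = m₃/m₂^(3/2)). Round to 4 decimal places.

-0.0785

x̄ = (13 + 5 + 3 + 17 + 16 + 20 + 3) / 7 = 11.0000
deviations (xᵢ − x̄): 2.0000, -6.0000, -8.0000, 6.0000, 5.0000, 9.0000, -8.0000
Σ(xᵢ − x̄)² = 310.0000 ⇒ m₂ = 310.0000/7 = 44.28571
Σ(xᵢ − x̄)³ = -162.0000 ⇒ m₃ = -162.0000/7 = -23.14286
m₂^(3/2) = 44.28571^(1.5) = 294.71041
g_1 = m₃ / m₂^(3/2) = -23.14286 / 294.71041 ≈ -0.0785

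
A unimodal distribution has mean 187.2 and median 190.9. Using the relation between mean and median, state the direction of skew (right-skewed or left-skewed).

left-skewed

mean − median = 187.2 − 190.9 = -3.7
mean < median ⇒ the longer tail is on the left ⇒ left-skewed (negatively skewed).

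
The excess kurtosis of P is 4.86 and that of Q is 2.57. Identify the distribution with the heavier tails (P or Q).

P

Higher excess kurtosis ⇒ heavier tails relative to the normal distribution.
4.86 vs 2.57: the larger is 4.86, so P has heavier tails.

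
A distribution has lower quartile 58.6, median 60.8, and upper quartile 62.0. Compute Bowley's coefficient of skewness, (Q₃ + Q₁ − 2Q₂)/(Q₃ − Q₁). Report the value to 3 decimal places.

numerator: Q₃ + Q₁ − 2Q₂ = 62.0 + 58.6 − 2×60.8 = -1.0000
denominator: Q₃ − Q₁ = 62.0 − 58.6 = 3.4000
Bowley skewness = -1.0000 / 3.4000 ≈ -0.294

-0.294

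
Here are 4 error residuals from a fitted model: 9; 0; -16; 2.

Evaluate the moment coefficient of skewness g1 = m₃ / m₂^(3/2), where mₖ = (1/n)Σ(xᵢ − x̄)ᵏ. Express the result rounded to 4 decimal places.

-0.6844

x̄ = (9 + 0 - 16 + 2) / 4 = -1.2500
deviations (xᵢ − x̄): 10.2500, 1.2500, -14.7500, 3.2500
Σ(xᵢ − x̄)² = 334.7500 ⇒ m₂ = 334.7500/4 = 83.68750
Σ(xᵢ − x̄)³ = -2095.8750 ⇒ m₃ = -2095.8750/4 = -523.96875
m₂^(3/2) = 83.68750^(1.5) = 765.58055
g1 = m₃ / m₂^(3/2) = -523.96875 / 765.58055 ≈ -0.6844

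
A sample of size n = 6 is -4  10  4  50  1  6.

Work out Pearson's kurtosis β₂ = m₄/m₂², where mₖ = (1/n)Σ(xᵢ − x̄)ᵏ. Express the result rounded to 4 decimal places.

x̄ = 11.1667
Σ(xᵢ − x̄)² = 1920.8333 ⇒ m₂ = 320.13889
Σ(xᵢ − x̄)⁴ = 2341096.4861 ⇒ m₄ = 390182.74769
m₂² = 102488.90818
β₂ = m₄/m₂² = 390182.74769 / 102488.90818 ≈ 3.8071

3.8071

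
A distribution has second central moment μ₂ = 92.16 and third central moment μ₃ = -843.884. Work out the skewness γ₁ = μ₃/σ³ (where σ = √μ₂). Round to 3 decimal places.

σ = √μ₂ = √92.16 = 9.60000
σ³ = μ₂^(3/2) = 884.73600
γ₁ = μ₃/σ³ = -843.884 / 884.73600 ≈ -0.954

-0.954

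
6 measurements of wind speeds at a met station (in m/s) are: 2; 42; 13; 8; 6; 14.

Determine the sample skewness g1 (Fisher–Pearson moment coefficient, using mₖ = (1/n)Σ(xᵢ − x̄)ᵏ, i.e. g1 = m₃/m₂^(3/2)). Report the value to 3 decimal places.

x̄ = (2 + 42 + 13 + 8 + 6 + 14) / 6 = 14.1667
deviations (xᵢ − x̄): -12.1667, 27.8333, -1.1667, -6.1667, -8.1667, -0.1667
Σ(xᵢ − x̄)² = 1028.8333 ⇒ m₂ = 1028.8333/6 = 171.47222
Σ(xᵢ − x̄)³ = 18980.5556 ⇒ m₃ = 18980.5556/6 = 3163.42593
m₂^(3/2) = 171.47222^(1.5) = 2245.38421
g1 = m₃ / m₂^(3/2) = 3163.42593 / 2245.38421 ≈ 1.409

1.409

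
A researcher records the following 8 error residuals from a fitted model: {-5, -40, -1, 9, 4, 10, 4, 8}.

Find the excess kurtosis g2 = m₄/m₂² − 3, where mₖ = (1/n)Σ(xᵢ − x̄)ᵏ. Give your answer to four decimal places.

x̄ = -1.3750
Σ(xᵢ − x̄)² = 1887.8750 ⇒ m₂ = 235.98438
Σ(xᵢ − x̄)⁴ = 2263632.8691 ⇒ m₄ = 282954.10864
m₂² = 55688.62524
g2 = m₄/m₂² − 3 = 5.08100 − 3 ≈ 2.0810

2.0810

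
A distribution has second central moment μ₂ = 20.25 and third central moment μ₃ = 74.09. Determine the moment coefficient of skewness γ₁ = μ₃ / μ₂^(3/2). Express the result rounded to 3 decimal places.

σ = √μ₂ = √20.25 = 4.50000
σ³ = μ₂^(3/2) = 91.12500
γ₁ = μ₃/σ³ = 74.09 / 91.12500 ≈ 0.813

0.813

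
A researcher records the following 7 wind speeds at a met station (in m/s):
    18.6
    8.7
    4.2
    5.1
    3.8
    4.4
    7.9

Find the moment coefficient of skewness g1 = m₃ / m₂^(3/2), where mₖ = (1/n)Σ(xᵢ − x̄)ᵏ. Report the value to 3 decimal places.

1.533

x̄ = (18.6 + 8.7 + 4.2 + 5.1 + 3.8 + 4.4 + 7.9) / 7 = 7.5286
deviations (xᵢ − x̄): 11.0714, 1.1714, -3.3286, -2.4286, -3.7286, -3.1286, 0.3714
Σ(xᵢ − x̄)² = 164.7543 ⇒ m₂ = 164.7543/7 = 23.53633
Σ(xᵢ − x̄)³ = 1225.0960 ⇒ m₃ = 1225.0960/7 = 175.01372
m₂^(3/2) = 23.53633^(1.5) = 114.18473
g1 = m₃ / m₂^(3/2) = 175.01372 / 114.18473 ≈ 1.533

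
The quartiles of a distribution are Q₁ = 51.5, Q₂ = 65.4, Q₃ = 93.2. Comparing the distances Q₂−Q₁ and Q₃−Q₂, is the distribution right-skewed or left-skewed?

Q₂ − Q₁ = 13.9;  Q₃ − Q₂ = 27.8
Q₃ − Q₂ > Q₂ − Q₁ ⇒ the upper half is more spread out ⇒ right-skewed.

right-skewed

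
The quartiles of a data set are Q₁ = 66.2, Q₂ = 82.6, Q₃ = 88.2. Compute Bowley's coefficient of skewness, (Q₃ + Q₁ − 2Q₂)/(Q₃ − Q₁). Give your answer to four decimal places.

-0.4909

numerator: Q₃ + Q₁ − 2Q₂ = 88.2 + 66.2 − 2×82.6 = -10.8000
denominator: Q₃ − Q₁ = 88.2 − 66.2 = 22.0000
Bowley skewness = -10.8000 / 22.0000 ≈ -0.4909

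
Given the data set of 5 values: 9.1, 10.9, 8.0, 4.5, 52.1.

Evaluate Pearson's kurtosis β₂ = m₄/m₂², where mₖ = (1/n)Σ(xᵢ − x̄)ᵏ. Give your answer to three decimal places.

x̄ = 16.9200
Σ(xᵢ − x̄)² = 1568.8480 ⇒ m₂ = 313.76960
Σ(xᵢ − x̄)⁴ = 1566912.7891 ⇒ m₄ = 313382.55782
m₂² = 98451.36188
β₂ = m₄/m₂² = 313382.55782 / 98451.36188 ≈ 3.183

3.183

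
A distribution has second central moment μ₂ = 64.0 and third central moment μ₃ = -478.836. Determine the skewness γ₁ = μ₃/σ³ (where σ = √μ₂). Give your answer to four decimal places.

σ = √μ₂ = √64.0 = 8.00000
σ³ = μ₂^(3/2) = 512.00000
γ₁ = μ₃/σ³ = -478.836 / 512.00000 ≈ -0.9352

-0.9352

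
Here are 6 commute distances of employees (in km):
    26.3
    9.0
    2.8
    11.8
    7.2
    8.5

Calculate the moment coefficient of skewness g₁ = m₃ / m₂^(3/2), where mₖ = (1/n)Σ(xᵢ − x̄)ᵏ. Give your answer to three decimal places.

1.252

x̄ = (26.3 + 9.0 + 2.8 + 11.8 + 7.2 + 8.5) / 6 = 10.9333
deviations (xᵢ − x̄): 15.3667, -1.9333, -8.1333, 0.8667, -3.7333, -2.4333
Σ(xᵢ − x̄)² = 326.6333 ⇒ m₂ = 326.6333/6 = 54.43889
Σ(xᵢ − x̄)³ = 3017.5524 ⇒ m₃ = 3017.5524/6 = 502.92541
m₂^(3/2) = 54.43889^(1.5) = 401.66490
g₁ = m₃ / m₂^(3/2) = 502.92541 / 401.66490 ≈ 1.252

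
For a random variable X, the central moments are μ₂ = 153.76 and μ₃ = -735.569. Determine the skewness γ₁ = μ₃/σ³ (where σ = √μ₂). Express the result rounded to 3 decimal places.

σ = √μ₂ = √153.76 = 12.40000
σ³ = μ₂^(3/2) = 1906.62400
γ₁ = μ₃/σ³ = -735.569 / 1906.62400 ≈ -0.386

-0.386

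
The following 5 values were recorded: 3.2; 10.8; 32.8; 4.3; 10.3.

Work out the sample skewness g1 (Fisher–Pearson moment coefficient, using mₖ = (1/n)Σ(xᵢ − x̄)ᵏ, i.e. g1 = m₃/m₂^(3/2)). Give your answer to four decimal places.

1.2009

x̄ = (3.2 + 10.8 + 32.8 + 4.3 + 10.3) / 5 = 12.2800
deviations (xᵢ − x̄): -9.0800, -1.4800, 20.5200, -7.9800, -1.9800
Σ(xᵢ − x̄)² = 573.3080 ⇒ m₂ = 573.3080/5 = 114.66160
Σ(xᵢ − x̄)³ = 7372.5775 ⇒ m₃ = 7372.5775/5 = 1474.51550
m₂^(3/2) = 114.66160^(1.5) = 1227.79821
g1 = m₃ / m₂^(3/2) = 1474.51550 / 1227.79821 ≈ 1.2009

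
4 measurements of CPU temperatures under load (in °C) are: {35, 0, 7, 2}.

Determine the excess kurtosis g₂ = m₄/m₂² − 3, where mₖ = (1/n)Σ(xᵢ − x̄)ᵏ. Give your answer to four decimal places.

x̄ = 11.0000
Σ(xᵢ − x̄)² = 794.0000 ⇒ m₂ = 198.50000
Σ(xᵢ − x̄)⁴ = 353234.0000 ⇒ m₄ = 88308.50000
m₂² = 39402.25000
g₂ = m₄/m₂² − 3 = 2.24120 − 3 ≈ -0.7588

-0.7588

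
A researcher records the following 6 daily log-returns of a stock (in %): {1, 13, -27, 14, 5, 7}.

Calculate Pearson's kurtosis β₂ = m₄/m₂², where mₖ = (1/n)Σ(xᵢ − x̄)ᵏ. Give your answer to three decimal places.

x̄ = 2.1667
Σ(xᵢ − x̄)² = 1140.8333 ⇒ m₂ = 190.13889
Σ(xᵢ − x̄)⁴ = 757674.4861 ⇒ m₄ = 126279.08102
m₂² = 36152.79707
β₂ = m₄/m₂² = 126279.08102 / 36152.79707 ≈ 3.493

3.493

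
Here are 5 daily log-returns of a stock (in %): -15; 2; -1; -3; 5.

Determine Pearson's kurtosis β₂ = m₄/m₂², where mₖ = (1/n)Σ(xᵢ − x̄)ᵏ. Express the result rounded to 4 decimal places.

x̄ = -2.4000
Σ(xᵢ − x̄)² = 235.2000 ⇒ m₂ = 47.04000
Σ(xᵢ − x̄)⁴ = 28582.1760 ⇒ m₄ = 5716.43520
m₂² = 2212.76160
β₂ = m₄/m₂² = 5716.43520 / 2212.76160 ≈ 2.5834

2.5834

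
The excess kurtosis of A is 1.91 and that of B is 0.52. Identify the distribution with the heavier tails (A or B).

A

Higher excess kurtosis ⇒ heavier tails relative to the normal distribution.
1.91 vs 0.52: the larger is 1.91, so A has heavier tails.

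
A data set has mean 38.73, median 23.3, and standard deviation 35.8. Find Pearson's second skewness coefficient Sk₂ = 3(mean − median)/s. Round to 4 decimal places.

1.2930

Sk₂ = 3(38.73 − 23.3) / 35.8 = 3 × 15.4300 / 35.8
    = 46.2900 / 35.8 ≈ 1.2930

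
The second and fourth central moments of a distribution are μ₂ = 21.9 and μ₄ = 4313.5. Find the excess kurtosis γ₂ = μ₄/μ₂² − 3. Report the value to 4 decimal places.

μ₂² = 21.9² = 479.61000
μ₄/μ₂² = 4313.5 / 479.61000 = 8.99377
γ₂ = 8.99377 − 3 ≈ 5.9938

5.9938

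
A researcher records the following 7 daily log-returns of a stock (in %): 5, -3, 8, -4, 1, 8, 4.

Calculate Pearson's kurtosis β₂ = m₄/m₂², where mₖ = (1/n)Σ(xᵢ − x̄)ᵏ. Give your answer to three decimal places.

x̄ = 2.7143
Σ(xᵢ − x̄)² = 143.4286 ⇒ m₂ = 20.48980
Σ(xᵢ − x̄)⁴ = 4698.3907 ⇒ m₄ = 671.19867
m₂² = 419.83174
β₂ = m₄/m₂² = 671.19867 / 419.83174 ≈ 1.599

1.599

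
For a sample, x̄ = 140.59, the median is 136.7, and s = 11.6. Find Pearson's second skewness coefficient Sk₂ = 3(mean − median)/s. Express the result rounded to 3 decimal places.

Sk₂ = 3(140.59 − 136.7) / 11.6 = 3 × 3.8900 / 11.6
    = 11.6700 / 11.6 ≈ 1.006

1.006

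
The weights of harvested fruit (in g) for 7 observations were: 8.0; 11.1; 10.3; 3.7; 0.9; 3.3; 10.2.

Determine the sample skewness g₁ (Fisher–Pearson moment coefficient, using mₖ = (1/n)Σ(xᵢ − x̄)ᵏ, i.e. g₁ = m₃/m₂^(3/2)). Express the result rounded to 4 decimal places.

x̄ = (8.0 + 11.1 + 10.3 + 3.7 + 0.9 + 3.3 + 10.2) / 7 = 6.7857
deviations (xᵢ − x̄): 1.2143, 4.3143, 3.5143, -3.0857, -5.8857, -3.4857, 3.4143
Σ(xᵢ − x̄)² = 100.4086 ⇒ m₂ = 100.4086/7 = 14.34408
Σ(xᵢ − x̄)³ = -110.3278 ⇒ m₃ = -110.3278/7 = -15.76111
m₂^(3/2) = 14.34408^(1.5) = 54.32617
g₁ = m₃ / m₂^(3/2) = -15.76111 / 54.32617 ≈ -0.2901

-0.2901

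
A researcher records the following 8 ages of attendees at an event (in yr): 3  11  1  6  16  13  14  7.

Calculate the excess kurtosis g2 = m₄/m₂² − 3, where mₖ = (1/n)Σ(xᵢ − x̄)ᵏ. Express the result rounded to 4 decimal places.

x̄ = 8.8750
Σ(xᵢ − x̄)² = 206.8750 ⇒ m₂ = 25.85938
Σ(xᵢ − x̄)⁴ = 8694.9004 ⇒ m₄ = 1086.86255
m₂² = 668.70728
g2 = m₄/m₂² − 3 = 1.62532 − 3 ≈ -1.3747

-1.3747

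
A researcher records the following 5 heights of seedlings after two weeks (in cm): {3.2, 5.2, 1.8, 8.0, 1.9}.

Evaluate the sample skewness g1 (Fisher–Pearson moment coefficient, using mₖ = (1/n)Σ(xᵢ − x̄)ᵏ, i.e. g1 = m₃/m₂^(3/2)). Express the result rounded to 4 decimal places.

0.6835

x̄ = (3.2 + 5.2 + 1.8 + 8.0 + 1.9) / 5 = 4.0200
deviations (xᵢ − x̄): -0.8200, 1.1800, -2.2200, 3.9800, -2.1200
Σ(xᵢ − x̄)² = 27.3280 ⇒ m₂ = 27.3280/5 = 5.46560
Σ(xᵢ − x̄)³ = 43.6673 ⇒ m₃ = 43.6673/5 = 8.73346
m₂^(3/2) = 5.46560^(1.5) = 12.77782
g1 = m₃ / m₂^(3/2) = 8.73346 / 12.77782 ≈ 0.6835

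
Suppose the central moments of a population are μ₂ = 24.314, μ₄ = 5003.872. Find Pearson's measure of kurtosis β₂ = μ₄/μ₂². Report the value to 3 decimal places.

8.464

μ₂² = 24.314² = 591.17060
μ₄/μ₂² = 5003.872 / 591.17060 = 8.46435
β₂ ≈ 8.464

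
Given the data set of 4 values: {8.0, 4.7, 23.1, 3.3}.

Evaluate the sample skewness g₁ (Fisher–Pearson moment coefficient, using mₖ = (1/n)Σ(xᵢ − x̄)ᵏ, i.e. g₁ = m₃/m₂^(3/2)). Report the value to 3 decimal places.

1.000

x̄ = (8.0 + 4.7 + 23.1 + 3.3) / 4 = 9.7750
deviations (xᵢ − x̄): -1.7750, -5.0750, 13.3250, -6.4750
Σ(xᵢ − x̄)² = 248.3875 ⇒ m₂ = 248.3875/4 = 62.09688
Σ(xᵢ − x̄)³ = 1958.1581 ⇒ m₃ = 1958.1581/4 = 489.53953
m₂^(3/2) = 62.09688^(1.5) = 489.33313
g₁ = m₃ / m₂^(3/2) = 489.53953 / 489.33313 ≈ 1.000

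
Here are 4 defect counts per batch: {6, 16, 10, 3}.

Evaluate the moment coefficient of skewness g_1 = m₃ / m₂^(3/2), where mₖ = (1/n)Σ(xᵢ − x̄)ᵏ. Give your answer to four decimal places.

0.3733

x̄ = (6 + 16 + 10 + 3) / 4 = 8.7500
deviations (xᵢ − x̄): -2.7500, 7.2500, 1.2500, -5.7500
Σ(xᵢ − x̄)² = 94.7500 ⇒ m₂ = 94.7500/4 = 23.68750
Σ(xᵢ − x̄)³ = 172.1250 ⇒ m₃ = 172.1250/4 = 43.03125
m₂^(3/2) = 23.68750^(1.5) = 115.28660
g_1 = m₃ / m₂^(3/2) = 43.03125 / 115.28660 ≈ 0.3733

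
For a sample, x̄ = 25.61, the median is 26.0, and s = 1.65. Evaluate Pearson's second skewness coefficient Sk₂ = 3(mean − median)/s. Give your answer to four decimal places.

Sk₂ = 3(25.61 − 26.0) / 1.65 = 3 × -0.3900 / 1.65
    = -1.1700 / 1.65 ≈ -0.7091

-0.7091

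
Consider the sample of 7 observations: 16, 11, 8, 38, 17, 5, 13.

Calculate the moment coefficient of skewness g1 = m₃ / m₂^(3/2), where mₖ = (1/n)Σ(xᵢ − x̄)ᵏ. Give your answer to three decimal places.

1.403

x̄ = (16 + 11 + 8 + 38 + 17 + 5 + 13) / 7 = 15.4286
deviations (xᵢ − x̄): 0.5714, -4.4286, -7.4286, 22.5714, 1.5714, -10.4286, -2.4286
Σ(xᵢ − x̄)² = 701.7143 ⇒ m₂ = 701.7143/7 = 100.24490
Σ(xᵢ − x̄)³ = 9858.2449 ⇒ m₃ = 9858.2449/7 = 1408.32070
m₂^(3/2) = 100.24490^(1.5) = 1003.67572
g1 = m₃ / m₂^(3/2) = 1408.32070 / 1003.67572 ≈ 1.403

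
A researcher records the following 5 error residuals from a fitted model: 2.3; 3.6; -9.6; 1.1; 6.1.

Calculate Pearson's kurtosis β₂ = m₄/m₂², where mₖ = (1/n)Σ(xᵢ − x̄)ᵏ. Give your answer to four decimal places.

x̄ = 0.7000
Σ(xᵢ − x̄)² = 146.3800 ⇒ m₂ = 29.27600
Σ(xᵢ − x̄)⁴ = 12182.7010 ⇒ m₄ = 2436.54020
m₂² = 857.08418
β₂ = m₄/m₂² = 2436.54020 / 857.08418 ≈ 2.8428

2.8428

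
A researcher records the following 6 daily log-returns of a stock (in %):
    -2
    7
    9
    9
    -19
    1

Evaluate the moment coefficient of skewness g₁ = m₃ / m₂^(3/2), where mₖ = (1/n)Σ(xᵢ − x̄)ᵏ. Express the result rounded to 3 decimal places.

-1.161

x̄ = (-2 + 7 + 9 + 9 - 19 + 1) / 6 = 0.8333
deviations (xᵢ − x̄): -2.8333, 6.1667, 8.1667, 8.1667, -19.8333, 0.1667
Σ(xᵢ − x̄)² = 572.8333 ⇒ m₂ = 572.8333/6 = 95.47222
Σ(xᵢ − x̄)³ = -6500.5556 ⇒ m₃ = -6500.5556/6 = -1083.42593
m₂^(3/2) = 95.47222^(1.5) = 932.85801
g₁ = m₃ / m₂^(3/2) = -1083.42593 / 932.85801 ≈ -1.161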